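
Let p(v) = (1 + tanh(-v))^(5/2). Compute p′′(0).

Plug the Maclaurin series of the inner function into that of the outer and collect terms.
From the series, [v^2] p = 15/8; multiply by 2! = 2 to get 15/4.

15/4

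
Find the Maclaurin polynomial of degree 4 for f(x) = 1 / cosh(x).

5*x^4/24 - x^2/2 + 1

Divide the numerator series by the denominator series (power-series long division).
[x^0] = 1;  [x^1] = 0;  [x^2] = -1/2;  [x^3] = 0;  [x^4] = 5/24.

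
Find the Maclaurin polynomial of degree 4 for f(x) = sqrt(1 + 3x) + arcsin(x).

Combine the two series term by term.
[x^0] = 1;  [x^1] = 5/2;  [x^2] = -9/8;  [x^3] = 89/48;  [x^4] = -405/128.

-405*x^4/128 + 89*x^3/48 - 9*x^2/8 + 5*x/2 + 1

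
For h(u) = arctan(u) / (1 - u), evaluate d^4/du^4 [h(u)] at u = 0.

16

Use 1/(1 - r) = Σ r^k on the denominator, then take the Cauchy product.
From the series, [u^4] h = 2/3; multiply by 4! = 24 to get 16.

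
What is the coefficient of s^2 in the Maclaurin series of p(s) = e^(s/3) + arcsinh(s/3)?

Combine the two series term by term.
p(0) = 1
p′(0) = 2/3
p′′(0) = 1/9

1/18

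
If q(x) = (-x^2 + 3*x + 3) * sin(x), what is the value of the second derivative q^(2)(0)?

Distribute the polynomial across the series and collect like powers.
The coefficient of x^2 in the expansion is 3, so q′′(0) = 2! * (3) = 6.

6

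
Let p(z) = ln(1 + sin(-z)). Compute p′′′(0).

Let u equal the inner series; expand the outer function in u and truncate.
The coefficient of z^3 in the expansion is -1/6, so p′′′(0) = 3! * (-1/6) = -1.

-1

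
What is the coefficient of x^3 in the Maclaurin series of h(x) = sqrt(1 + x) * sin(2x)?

Expand each factor separately, then convolve coefficients.
h(0) = 0
h′(0) = 2
h′′(0) = 2
h′′′(0) = -19/2
So c_3 = h′′′(0)/3! = -19/12.

-19/12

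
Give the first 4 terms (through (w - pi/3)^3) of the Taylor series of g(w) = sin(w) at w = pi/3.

-(w - pi/3)^3/12 - sqrt(3)*(w - pi/3)^2/4 + (w - pi/3)/2 + sqrt(3)/2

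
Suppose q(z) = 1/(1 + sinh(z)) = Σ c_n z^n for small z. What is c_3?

-7/6

Plug the Maclaurin series of the inner function into that of the outer and collect terms.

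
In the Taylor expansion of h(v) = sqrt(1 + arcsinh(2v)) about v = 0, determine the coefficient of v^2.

Compose series: expand the inner function first, then feed it into the outer expansion.
h(0) = 1
h′(0) = 1
h′′(0) = -1
So c_2 = h′′(0)/2! = -1/2.

-1/2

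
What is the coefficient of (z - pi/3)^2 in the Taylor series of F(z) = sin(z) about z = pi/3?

[(z - pi/3)^0] = sqrt(3)/2;  [(z - pi/3)^1] = 1/2;  [(z - pi/3)^2] = -sqrt(3)/4.
So c_2 = F′′(pi/3)/2! = -sqrt(3)/4.

-sqrt(3)/4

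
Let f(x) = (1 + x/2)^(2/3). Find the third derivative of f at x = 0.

1/27

Differentiate repeatedly and evaluate at the center.
From the series, [x^3] f = 1/162; multiply by 3! = 6 to get 1/27.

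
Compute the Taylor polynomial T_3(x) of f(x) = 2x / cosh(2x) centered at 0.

-4*x^3 + 2*x

Invert the denominator's series and multiply.
[x^0] = 0;  [x^1] = 2;  [x^2] = 0;  [x^3] = -4.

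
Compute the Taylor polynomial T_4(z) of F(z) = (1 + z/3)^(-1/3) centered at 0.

Compute the successive derivatives at the expansion point and divide by k!.
F(0) = 1
F′(0) = -1/9
F′′(0) = 4/81
F′′′(0) = -28/729
F^(4)(0) = 280/6561
Dividing each by k! gives the coefficients c_0, ..., c_4.

35*z^4/19683 - 14*z^3/2187 + 2*z^2/81 - z/9 + 1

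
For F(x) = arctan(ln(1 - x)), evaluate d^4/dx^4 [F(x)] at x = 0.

Let u equal the inner series; expand the outer function in u and truncate.
From the series, [x^4] F = 1/4; multiply by 4! = 24 to get 6.

6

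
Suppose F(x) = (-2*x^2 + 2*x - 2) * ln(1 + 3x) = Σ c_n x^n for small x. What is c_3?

-33

Distribute the polynomial across the series and collect like powers.
[x^0] = 0;  [x^1] = -6;  [x^2] = 15;  [x^3] = -33.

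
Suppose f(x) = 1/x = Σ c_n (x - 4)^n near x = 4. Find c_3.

Apply the Taylor formula c_k = f^(k)(a)/k!.
[(x - 4)^0] = 1/4;  [(x - 4)^1] = -1/16;  [(x - 4)^2] = 1/64;  [(x - 4)^3] = -1/256.
So c_3 = f′′′(4)/3! = -1/256.

-1/256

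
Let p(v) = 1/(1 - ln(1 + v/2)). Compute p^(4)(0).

Plug the Maclaurin series of the inner function into that of the outer and collect terms.
From the series, [v^4] p = 1/96; multiply by 4! = 24 to get 1/4.

1/4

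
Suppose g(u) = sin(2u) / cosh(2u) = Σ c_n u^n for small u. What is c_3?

-16/3

Invert the denominator's series and multiply.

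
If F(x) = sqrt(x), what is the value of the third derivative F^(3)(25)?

3/25000

Compute the successive derivatives at the expansion point and divide by k!.
From the series, [(x - 25)^3] F = 1/50000; multiply by 3! = 6 to get 3/25000.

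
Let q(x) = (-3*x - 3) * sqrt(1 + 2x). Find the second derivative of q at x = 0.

Multiply each power in the prefactor through the base expansion.
The coefficient of x^2 in the expansion is -3/2, so q′′(0) = 2! * (-3/2) = -3.

-3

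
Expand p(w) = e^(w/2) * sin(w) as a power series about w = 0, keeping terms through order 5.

-19*w^5/1920 - w^4/16 - w^3/24 + w^2/2 + w

Take the Cauchy product of the two expansions.
p(0) = 0
p′(0) = 1
p′′(0) = 1
p′′′(0) = -1/4
p^(4)(0) = -3/2
p^(5)(0) = -19/16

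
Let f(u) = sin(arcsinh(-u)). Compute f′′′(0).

Let u equal the inner series; expand the outer function in u and truncate.
From the series, [u^3] f = 1/3; multiply by 3! = 6 to get 2.

2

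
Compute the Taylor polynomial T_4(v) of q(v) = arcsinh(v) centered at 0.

Use the known series and substitute for the argument.
q(0) = 0
q′(0) = 1
q′′(0) = 0
q′′′(0) = -1
q^(4)(0) = 0
Then c_k = q^(k)(0)/k! gives each Taylor coefficient.

-v^3/6 + v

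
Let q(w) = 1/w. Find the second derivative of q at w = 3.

2/27

From the series, [(w - 3)^2] q = 1/27; multiply by 2! = 2 to get 2/27.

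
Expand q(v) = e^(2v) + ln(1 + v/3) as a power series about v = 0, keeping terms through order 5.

Add the two expansions coefficient-wise.
q(0) = 1
q′(0) = 7/3
q′′(0) = 35/9
q′′′(0) = 218/27
q^(4)(0) = 430/27
q^(5)(0) = 2600/81

65*v^5/243 + 215*v^4/324 + 109*v^3/81 + 35*v^2/18 + 7*v/3 + 1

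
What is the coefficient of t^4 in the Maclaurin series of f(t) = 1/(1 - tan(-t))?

5/3

Plug the Maclaurin series of the inner function into that of the outer and collect terms.
f(0) = 1
f′(0) = -1
f′′(0) = 2
f′′′(0) = -8
f^(4)(0) = 40
So c_4 = f^(4)(0)/4! = 5/3.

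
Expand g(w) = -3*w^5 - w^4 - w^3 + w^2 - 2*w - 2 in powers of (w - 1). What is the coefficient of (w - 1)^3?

-35

Apply the Taylor formula c_k = f^(k)(a)/k!.
[(w - 1)^0] = -8;  [(w - 1)^1] = -22;  [(w - 1)^2] = -38;  [(w - 1)^3] = -35.
So c_3 = g′′′(1)/3! = -35.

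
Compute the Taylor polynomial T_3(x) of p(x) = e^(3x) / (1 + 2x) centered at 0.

Take the Cauchy product of the two expansions.
[x^0] = 1;  [x^1] = 1;  [x^2] = 5/2;  [x^3] = -1/2.

-x^3/2 + 5*x^2/2 + x + 1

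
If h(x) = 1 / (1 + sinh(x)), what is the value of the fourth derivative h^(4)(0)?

Use the geometric series for the reciprocal, then substitute.
The coefficient of x^4 in the expansion is 4/3, so h^(4)(0) = 4! * (4/3) = 32.

32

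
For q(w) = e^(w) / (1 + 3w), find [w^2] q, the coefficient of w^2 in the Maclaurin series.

13/2

Multiply the two series term by term and collect like powers.
q(0) = 1
q′(0) = -2
q′′(0) = 13
So c_2 = q′′(0)/2! = 13/2.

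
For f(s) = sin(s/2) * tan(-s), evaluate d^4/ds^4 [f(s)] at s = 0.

-7/2

Expand each factor separately, then convolve coefficients.
The coefficient of s^4 in the expansion is -7/48, so f^(4)(0) = 4! * (-7/48) = -7/2.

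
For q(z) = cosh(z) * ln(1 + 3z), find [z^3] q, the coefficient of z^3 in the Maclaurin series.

Write out both Maclaurin series and multiply, keeping only the needed powers.
q(0) = 0
q′(0) = 3
q′′(0) = -9
q′′′(0) = 63
The Taylor polynomial is Σ q^(k)(0)/k! · z^k.

21/2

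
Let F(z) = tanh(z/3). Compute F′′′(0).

The coefficient of z^3 in the expansion is -1/81, so F′′′(0) = 3! * (-1/81) = -2/27.

-2/27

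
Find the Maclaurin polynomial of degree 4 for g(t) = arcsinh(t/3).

Differentiate repeatedly and evaluate at the center.
[t^0] = 0;  [t^1] = 1/3;  [t^2] = 0;  [t^3] = -1/162;  [t^4] = 0.

-t^3/162 + t/3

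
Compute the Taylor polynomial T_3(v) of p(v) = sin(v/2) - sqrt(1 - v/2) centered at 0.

Combine the two series term by term.
p(0) = -1
p′(0) = 3/4
p′′(0) = 1/16
p′′′(0) = -5/64

-5*v^3/384 + v^2/32 + 3*v/4 - 1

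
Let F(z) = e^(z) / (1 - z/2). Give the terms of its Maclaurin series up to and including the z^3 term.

19*z^3/24 + 5*z^2/4 + 3*z/2 + 1

Take the Cauchy product of the two expansions.
F(0) = 1
F′(0) = 3/2
F′′(0) = 5/2
F′′′(0) = 19/4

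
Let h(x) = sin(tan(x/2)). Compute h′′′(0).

1/8

Compose series: expand the inner function first, then feed it into the outer expansion.
The coefficient of x^3 in the expansion is 1/48, so h′′′(0) = 3! * (1/48) = 1/8.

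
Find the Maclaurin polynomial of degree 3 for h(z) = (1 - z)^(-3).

10*z^3 + 6*z^2 + 3*z + 1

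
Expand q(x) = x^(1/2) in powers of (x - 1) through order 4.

-5*(x - 1)^4/128 + (x - 1)^3/16 - (x - 1)^2/8 + (x - 1)/2 + 1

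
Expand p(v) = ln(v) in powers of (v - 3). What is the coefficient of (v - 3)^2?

c_2 = p′′(3)/2! = -1/18.

-1/18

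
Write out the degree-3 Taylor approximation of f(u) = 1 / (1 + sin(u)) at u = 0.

Write 1/(1+u) = 1 - u + u^2 - u^3 + ... and substitute the series for u.
f(0) = 1
f′(0) = -1
f′′(0) = 2
f′′′(0) = -5
Then c_k = f^(k)(0)/k! gives each Taylor coefficient.

-5*u^3/6 + u^2 - u + 1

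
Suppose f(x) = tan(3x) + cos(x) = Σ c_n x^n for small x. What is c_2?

-1/2

Combine the two series term by term.
[x^0] = 1;  [x^1] = 3;  [x^2] = -1/2.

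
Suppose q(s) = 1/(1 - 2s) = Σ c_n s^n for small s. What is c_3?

8

Compute the successive derivatives at the expansion point and divide by k!.
[s^0] = 1;  [s^1] = 2;  [s^2] = 4;  [s^3] = 8.
So c_3 = q′′′(0)/3! = 8.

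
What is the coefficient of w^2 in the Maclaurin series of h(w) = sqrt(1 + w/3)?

-1/72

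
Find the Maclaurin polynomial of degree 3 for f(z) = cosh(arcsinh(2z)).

2*z^2 + 1

Substitute the inner expansion into the outer series and collect powers.
f(0) = 1
f′(0) = 0
f′′(0) = 4
f′′′(0) = 0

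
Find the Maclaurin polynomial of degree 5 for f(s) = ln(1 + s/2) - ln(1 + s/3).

Add the two expansions coefficient-wise.
f(0) = 0
f′(0) = 1/6
f′′(0) = -5/36
f′′′(0) = 19/108
f^(4)(0) = -65/216
f^(5)(0) = 211/324

211*s^5/38880 - 65*s^4/5184 + 19*s^3/648 - 5*s^2/72 + s/6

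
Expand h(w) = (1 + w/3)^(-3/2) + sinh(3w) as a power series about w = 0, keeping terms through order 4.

35*w^4/1152 + 1909*w^3/432 + 5*w^2/24 + 5*w/2 + 1

Add the two expansions coefficient-wise.
h(0) = 1
h′(0) = 5/2
h′′(0) = 5/12
h′′′(0) = 1909/72
h^(4)(0) = 35/48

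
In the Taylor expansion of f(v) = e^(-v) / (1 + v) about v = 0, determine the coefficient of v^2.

5/2

Write out both Maclaurin series and multiply, keeping only the needed powers.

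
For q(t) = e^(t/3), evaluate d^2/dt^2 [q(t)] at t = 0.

The coefficient of t^2 in the expansion is 1/18, so q′′(0) = 2! * (1/18) = 1/9.

1/9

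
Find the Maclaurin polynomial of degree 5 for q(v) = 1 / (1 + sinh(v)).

-181*v^5/120 + 4*v^4/3 - 7*v^3/6 + v^2 - v + 1

Expand as Σ (-1)^k u^k with u equal to the inner function's series.
q(0) = 1
q′(0) = -1
q′′(0) = 2
q′′′(0) = -7
q^(4)(0) = 32
q^(5)(0) = -181
Dividing each by k! gives the coefficients c_0, ..., c_5.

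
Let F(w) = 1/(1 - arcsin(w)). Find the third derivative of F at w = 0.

Let u equal the inner series; expand the outer function in u and truncate.
From the series, [w^3] F = 7/6; multiply by 3! = 6 to get 7.

7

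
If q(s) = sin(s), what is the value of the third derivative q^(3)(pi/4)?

From the series, [(s - pi/4)^3] q = -sqrt(2)/12; multiply by 3! = 6 to get -sqrt(2)/2.

-sqrt(2)/2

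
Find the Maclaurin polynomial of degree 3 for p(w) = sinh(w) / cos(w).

Divide the numerator series by the denominator series (power-series long division).
[w^0] = 0;  [w^1] = 1;  [w^2] = 0;  [w^3] = 2/3.

2*w^3/3 + w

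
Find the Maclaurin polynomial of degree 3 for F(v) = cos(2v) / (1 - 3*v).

21*v^3 + 7*v^2 + 3*v + 1

Use 1/(1 - r) = Σ r^k on the denominator, then take the Cauchy product.
[v^0] = 1;  [v^1] = 3;  [v^2] = 7;  [v^3] = 21.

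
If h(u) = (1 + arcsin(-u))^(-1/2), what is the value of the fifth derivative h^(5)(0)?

Let u equal the inner series; expand the outer function in u and truncate.
From the series, [u^5] h = 563/1280; multiply by 5! = 120 to get 1689/32.

1689/32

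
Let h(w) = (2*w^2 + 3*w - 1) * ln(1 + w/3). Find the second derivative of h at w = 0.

19/9

Multiply each power in the prefactor through the base expansion.
The coefficient of w^2 in the expansion is 19/18, so h′′(0) = 2! * (19/18) = 19/9.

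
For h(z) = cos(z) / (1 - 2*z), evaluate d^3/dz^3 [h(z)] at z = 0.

42

Multiply the numerator's expansion by the denominator's geometric series.
From the series, [z^3] h = 7; multiply by 3! = 6 to get 42.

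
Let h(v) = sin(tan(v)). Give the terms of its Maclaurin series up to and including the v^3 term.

v^3/6 + v

Compose series: expand the inner function first, then feed it into the outer expansion.
h(0) = 0
h′(0) = 1
h′′(0) = 0
h′′′(0) = 1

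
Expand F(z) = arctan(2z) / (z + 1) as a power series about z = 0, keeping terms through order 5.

Expand 1/(denominator) as a geometric series and multiply by the numerator's series.
F(0) = 0
F′(0) = 2
F′′(0) = -4
F′′′(0) = -4
F^(4)(0) = 16
F^(5)(0) = 688

86*z^5/15 + 2*z^4/3 - 2*z^3/3 - 2*z^2 + 2*z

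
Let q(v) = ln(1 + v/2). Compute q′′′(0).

1/4

From the series, [v^3] q = 1/24; multiply by 3! = 6 to get 1/4.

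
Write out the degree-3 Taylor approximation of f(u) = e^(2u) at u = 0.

Differentiate repeatedly and evaluate at the center.

4*u^3/3 + 2*u^2 + 2*u + 1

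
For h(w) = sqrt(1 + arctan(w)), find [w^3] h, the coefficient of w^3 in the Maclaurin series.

Substitute the inner expansion into the outer series and collect powers.
h(0) = 1
h′(0) = 1/2
h′′(0) = -1/4
h′′′(0) = -5/8

-5/48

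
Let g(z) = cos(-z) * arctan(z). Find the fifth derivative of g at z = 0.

Multiply the two series term by term and collect like powers.
The coefficient of z^5 in the expansion is 49/120, so g^(5)(0) = 5! * (49/120) = 49.

49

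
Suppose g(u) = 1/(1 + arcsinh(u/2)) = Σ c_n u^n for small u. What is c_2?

Substitute the inner expansion into the outer series and collect powers.
[u^0] = 1;  [u^1] = -1/2;  [u^2] = 1/4.
So c_2 = g′′(0)/2! = 1/4.

1/4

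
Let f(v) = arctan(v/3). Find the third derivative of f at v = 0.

-2/27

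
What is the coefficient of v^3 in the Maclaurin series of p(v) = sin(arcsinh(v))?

-1/3

Compose series: expand the inner function first, then feed it into the outer expansion.
p(0) = 0
p′(0) = 1
p′′(0) = 0
p′′′(0) = -2
Dividing each by k! gives the coefficients c_0, ..., c_3.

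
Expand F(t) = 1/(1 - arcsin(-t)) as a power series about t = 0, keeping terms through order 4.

4*t^4/3 - 7*t^3/6 + t^2 - t + 1

Compose series: expand the inner function first, then feed it into the outer expansion.
F(0) = 1
F′(0) = -1
F′′(0) = 2
F′′′(0) = -7
F^(4)(0) = 32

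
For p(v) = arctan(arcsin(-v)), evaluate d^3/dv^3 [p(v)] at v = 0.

Compose series: expand the inner function first, then feed it into the outer expansion.
The coefficient of v^3 in the expansion is 1/6, so p′′′(0) = 3! * (1/6) = 1.

1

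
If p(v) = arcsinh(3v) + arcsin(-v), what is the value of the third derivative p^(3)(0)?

-28

Add the two expansions coefficient-wise.
The coefficient of v^3 in the expansion is -14/3, so p′′′(0) = 3! * (-14/3) = -28.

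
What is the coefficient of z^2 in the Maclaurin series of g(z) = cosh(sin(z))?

1/2

Plug the Maclaurin series of the inner function into that of the outer and collect terms.
g(0) = 1
g′(0) = 0
g′′(0) = 1
So c_2 = g′′(0)/2! = 1/2.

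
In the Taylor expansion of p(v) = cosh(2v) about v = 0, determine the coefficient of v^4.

2/3

Compute the successive derivatives at the expansion point and divide by k!.
[v^0] = 1;  [v^1] = 0;  [v^2] = 2;  [v^3] = 0;  [v^4] = 2/3.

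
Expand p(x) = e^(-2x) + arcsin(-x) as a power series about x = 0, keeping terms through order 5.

Add the two expansions coefficient-wise.
p(0) = 1
p′(0) = -3
p′′(0) = 4
p′′′(0) = -9
p^(4)(0) = 16
p^(5)(0) = -41
Then c_k = p^(k)(0)/k! gives each Taylor coefficient.

-41*x^5/120 + 2*x^4/3 - 3*x^3/2 + 2*x^2 - 3*x + 1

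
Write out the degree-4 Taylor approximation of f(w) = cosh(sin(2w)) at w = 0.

-2*w^4 + 2*w^2 + 1

Substitute the inner expansion into the outer series and collect powers.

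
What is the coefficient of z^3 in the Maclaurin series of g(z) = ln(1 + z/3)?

1/81

Apply the Taylor formula c_k = f^(k)(a)/k!.
g(0) = 0
g′(0) = 1/3
g′′(0) = -1/9
g′′′(0) = 2/27
So c_3 = g′′′(0)/3! = 1/81.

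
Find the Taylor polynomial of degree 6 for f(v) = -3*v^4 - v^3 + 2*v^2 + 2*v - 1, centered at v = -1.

[(v + 1)^0] = -3;  [(v + 1)^1] = 7;  [(v + 1)^2] = -13;  [(v + 1)^3] = 11;  [(v + 1)^4] = -3;  [(v + 1)^5] = 0;  [(v + 1)^6] = 0.

-3*(v + 1)^4 + 11*(v + 1)^3 - 13*(v + 1)^2 + 7*(v + 1) - 3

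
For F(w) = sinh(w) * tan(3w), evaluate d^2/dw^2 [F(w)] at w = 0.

6

Write out both Maclaurin series and multiply, keeping only the needed powers.
The coefficient of w^2 in the expansion is 3, so F′′(0) = 2! * (3) = 6.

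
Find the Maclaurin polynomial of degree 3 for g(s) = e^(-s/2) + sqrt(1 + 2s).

Combine the two series term by term.
g(0) = 2
g′(0) = 1/2
g′′(0) = -3/4
g′′′(0) = 23/8
Then c_k = g^(k)(0)/k! gives each Taylor coefficient.

23*s^3/48 - 3*s^2/8 + s/2 + 2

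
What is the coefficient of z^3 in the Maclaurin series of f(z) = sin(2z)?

[z^0] = 0;  [z^1] = 2;  [z^2] = 0;  [z^3] = -4/3.

-4/3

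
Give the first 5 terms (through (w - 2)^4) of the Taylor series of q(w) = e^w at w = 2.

q(2) = e^(2)
q′(2) = e^(2)
q′′(2) = e^(2)
q′′′(2) = e^(2)
q^(4)(2) = e^(2)

(w - 2)^4*e^(2)/24 + (w - 2)^3*e^(2)/6 + (w - 2)^2*e^(2)/2 + (w - 2)*e^(2) + e^(2)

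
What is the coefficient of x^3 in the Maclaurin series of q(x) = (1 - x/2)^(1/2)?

-1/128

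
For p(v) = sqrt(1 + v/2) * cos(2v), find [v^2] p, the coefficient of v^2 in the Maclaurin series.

Take the Cauchy product of the two expansions.
p(0) = 1
p′(0) = 1/4
p′′(0) = -65/16

-65/32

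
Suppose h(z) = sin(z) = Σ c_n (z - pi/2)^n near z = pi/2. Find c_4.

1/24

h(pi/2) = 1
h′(pi/2) = 0
h′′(pi/2) = -1
h′′′(pi/2) = 0
h^(4)(pi/2) = 1
The Taylor polynomial is Σ h^(k)(pi/2)/k! · (z - pi/2)^k.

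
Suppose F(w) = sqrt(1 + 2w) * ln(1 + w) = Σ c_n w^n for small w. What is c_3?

-2/3

Expand each factor separately, then convolve coefficients.
F(0) = 0
F′(0) = 1
F′′(0) = 1
F′′′(0) = -4
So c_3 = F′′′(0)/3! = -2/3.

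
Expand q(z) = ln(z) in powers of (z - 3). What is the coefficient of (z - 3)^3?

1/81

Differentiate repeatedly and evaluate at the center.
q(3) = ln(3)
q′(3) = 1/3
q′′(3) = -1/9
q′′′(3) = 2/27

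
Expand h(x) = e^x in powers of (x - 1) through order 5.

e*(x - 1)^5/120 + e*(x - 1)^4/24 + e*(x - 1)^3/6 + e*(x - 1)^2/2 + e*(x - 1) + e

h(1) = e
h′(1) = e
h′′(1) = e
h′′′(1) = e
h^(4)(1) = e
h^(5)(1) = e
The Taylor polynomial is Σ h^(k)(1)/k! · (x - 1)^k.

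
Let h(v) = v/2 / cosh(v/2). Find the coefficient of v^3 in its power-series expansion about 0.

Write the quotient as an unknown series and match coefficients against numerator = denominator · series.
h(0) = 0
h′(0) = 1/2
h′′(0) = 0
h′′′(0) = -3/8
The Taylor polynomial is Σ h^(k)(0)/k! · v^k.

-1/16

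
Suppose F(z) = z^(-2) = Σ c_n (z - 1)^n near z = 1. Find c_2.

Differentiate repeatedly and evaluate at the center.
[(z - 1)^0] = 1;  [(z - 1)^1] = -2;  [(z - 1)^2] = 3.

3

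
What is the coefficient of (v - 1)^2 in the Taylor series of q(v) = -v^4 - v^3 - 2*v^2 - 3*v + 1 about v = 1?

-11

[(v - 1)^0] = -6;  [(v - 1)^1] = -14;  [(v - 1)^2] = -11.
So c_2 = q′′(1)/2! = -11.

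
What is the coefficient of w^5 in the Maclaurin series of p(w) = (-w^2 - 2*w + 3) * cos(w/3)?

-1/972

Shift and add copies of the series according to the polynomial's terms.
[w^0] = 3;  [w^1] = -2;  [w^2] = -7/6;  [w^3] = 1/9;  [w^4] = 37/648;  [w^5] = -1/972.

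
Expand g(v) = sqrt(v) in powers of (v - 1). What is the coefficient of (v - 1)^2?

c_2 = g′′(1)/2! = -1/8.

-1/8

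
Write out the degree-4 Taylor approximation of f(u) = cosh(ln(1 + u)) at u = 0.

u^4/2 - u^3/2 + u^2/2 + 1

Let u equal the inner series; expand the outer function in u and truncate.
[u^0] = 1;  [u^1] = 0;  [u^2] = 1/2;  [u^3] = -1/2;  [u^4] = 1/2.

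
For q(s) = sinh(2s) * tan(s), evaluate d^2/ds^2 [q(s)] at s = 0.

Write out both Maclaurin series and multiply, keeping only the needed powers.
From the series, [s^2] q = 2; multiply by 2! = 2 to get 4.

4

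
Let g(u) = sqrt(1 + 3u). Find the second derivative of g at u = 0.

The coefficient of u^2 in the expansion is -9/8, so g′′(0) = 2! * (-9/8) = -9/4.

-9/4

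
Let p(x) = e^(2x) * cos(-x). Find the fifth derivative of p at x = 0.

Take the Cauchy product of the two expansions.
The coefficient of x^5 in the expansion is -19/60, so p^(5)(0) = 5! * (-19/60) = -38.

-38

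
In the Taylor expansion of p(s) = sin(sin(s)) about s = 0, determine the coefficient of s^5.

Compose series: expand the inner function first, then feed it into the outer expansion.
p(0) = 0
p′(0) = 1
p′′(0) = 0
p′′′(0) = -2
p^(4)(0) = 0
p^(5)(0) = 12
Then c_k = p^(k)(0)/k! gives each Taylor coefficient.

1/10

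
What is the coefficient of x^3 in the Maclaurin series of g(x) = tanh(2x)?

-8/3

g(0) = 0
g′(0) = 2
g′′(0) = 0
g′′′(0) = -16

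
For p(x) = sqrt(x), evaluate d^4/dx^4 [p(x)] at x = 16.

Differentiate repeatedly and evaluate at the center.
From the series, [(x - 16)^4] p = -5/2097152; multiply by 4! = 24 to get -15/262144.

-15/262144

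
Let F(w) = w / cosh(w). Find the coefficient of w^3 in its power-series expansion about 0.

-1/2

Write the quotient as an unknown series and match coefficients against numerator = denominator · series.
[w^0] = 0;  [w^1] = 1;  [w^2] = 0;  [w^3] = -1/2.
So c_3 = F′′′(0)/3! = -1/2.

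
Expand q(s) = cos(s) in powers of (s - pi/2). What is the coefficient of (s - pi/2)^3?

1/6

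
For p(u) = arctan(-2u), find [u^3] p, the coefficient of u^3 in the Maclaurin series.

8/3

p(0) = 0
p′(0) = -2
p′′(0) = 0
p′′′(0) = 16
Dividing each by k! gives the coefficients c_0, ..., c_3.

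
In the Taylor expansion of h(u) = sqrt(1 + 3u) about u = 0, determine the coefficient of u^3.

Apply the Taylor formula c_k = f^(k)(a)/k!.
h(0) = 1
h′(0) = 3/2
h′′(0) = -9/4
h′′′(0) = 81/8

27/16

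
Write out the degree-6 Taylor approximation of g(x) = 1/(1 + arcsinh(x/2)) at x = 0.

Substitute the inner expansion into the outer series and collect powers.
g(0) = 1
g′(0) = -1/2
g′′(0) = 1/2
g′′′(0) = -5/8
g^(4)(0) = 1
g^(5)(0) = -69/32
g^(6)(0) = 23/4

23*x^6/2880 - 23*x^5/1280 + x^4/24 - 5*x^3/48 + x^2/4 - x/2 + 1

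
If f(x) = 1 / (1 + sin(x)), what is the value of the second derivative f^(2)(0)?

Use the geometric series for the reciprocal, then substitute.
From the series, [x^2] f = 1; multiply by 2! = 2 to get 2.

2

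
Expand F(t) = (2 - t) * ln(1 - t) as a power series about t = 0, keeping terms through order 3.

-t^3/6 - 2*t

Multiply each power in the prefactor through the base expansion.
[t^0] = 0;  [t^1] = -2;  [t^2] = 0;  [t^3] = -1/6.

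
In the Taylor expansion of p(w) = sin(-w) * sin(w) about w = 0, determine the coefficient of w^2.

Expand each factor separately, then convolve coefficients.
p(0) = 0
p′(0) = 0
p′′(0) = -2
So c_2 = p′′(0)/2! = -1.

-1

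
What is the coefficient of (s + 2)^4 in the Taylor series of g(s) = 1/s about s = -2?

Use the known series and substitute for the argument.
g(-2) = -1/2
g′(-2) = -1/4
g′′(-2) = -1/4
g′′′(-2) = -3/8
g^(4)(-2) = -3/4
So c_4 = g^(4)(-2)/4! = -1/32.

-1/32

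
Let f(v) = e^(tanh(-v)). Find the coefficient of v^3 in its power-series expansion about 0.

Substitute the inner expansion into the outer series and collect powers.
f(0) = 1
f′(0) = -1
f′′(0) = 1
f′′′(0) = 1

1/6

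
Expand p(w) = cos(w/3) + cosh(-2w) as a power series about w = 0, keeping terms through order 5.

Combine the two series term by term.

1297*w^4/1944 + 35*w^2/18 + 2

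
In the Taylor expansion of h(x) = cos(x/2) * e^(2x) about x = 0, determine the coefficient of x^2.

Take the Cauchy product of the two expansions.
h(0) = 1
h′(0) = 2
h′′(0) = 15/4
Dividing each by k! gives the coefficients c_0, ..., c_2.

15/8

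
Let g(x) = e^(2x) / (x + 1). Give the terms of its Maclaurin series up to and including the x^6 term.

Expand 1/(denominator) as a geometric series and multiply by the numerator's series.
g(0) = 1
g′(0) = 1
g′′(0) = 2
g′′′(0) = 2
g^(4)(0) = 8
g^(5)(0) = -8
g^(6)(0) = 112

7*x^6/45 - x^5/15 + x^4/3 + x^3/3 + x^2 + x + 1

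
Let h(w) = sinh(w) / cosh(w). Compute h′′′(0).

Invert the denominator's series and multiply.
From the series, [w^3] h = -1/3; multiply by 3! = 6 to get -2.

-2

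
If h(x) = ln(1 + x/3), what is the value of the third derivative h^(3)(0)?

The coefficient of x^3 in the expansion is 1/81, so h′′′(0) = 3! * (1/81) = 2/27.

2/27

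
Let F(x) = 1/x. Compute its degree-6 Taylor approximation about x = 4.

(x - 4)^6/16384 - (x - 4)^5/4096 + (x - 4)^4/1024 - (x - 4)^3/256 + (x - 4)^2/64 - (x - 4)/16 + 1/4

Compute the successive derivatives at the expansion point and divide by k!.
F(4) = 1/4
F′(4) = -1/16
F′′(4) = 1/32
F′′′(4) = -3/128
F^(4)(4) = 3/128
F^(5)(4) = -15/512
F^(6)(4) = 45/1024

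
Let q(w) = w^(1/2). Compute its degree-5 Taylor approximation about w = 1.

Differentiate repeatedly and evaluate at the center.
q(1) = 1
q′(1) = 1/2
q′′(1) = -1/4
q′′′(1) = 3/8
q^(4)(1) = -15/16
q^(5)(1) = 105/32

7*(w - 1)^5/256 - 5*(w - 1)^4/128 + (w - 1)^3/16 - (w - 1)^2/8 + (w - 1)/2 + 1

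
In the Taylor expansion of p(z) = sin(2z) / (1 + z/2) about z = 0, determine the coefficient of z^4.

Expand each factor separately, then convolve coefficients.
p(0) = 0
p′(0) = 2
p′′(0) = -2
p′′′(0) = -5
p^(4)(0) = 10
So c_4 = p^(4)(0)/4! = 5/12.

5/12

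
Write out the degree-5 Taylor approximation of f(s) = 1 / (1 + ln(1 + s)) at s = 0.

-347*s^5/60 + 11*s^4/3 - 7*s^3/3 + 3*s^2/2 - s + 1

Write 1/(1+u) = 1 - u + u^2 - u^3 + ... and substitute the series for u.
f(0) = 1
f′(0) = -1
f′′(0) = 3
f′′′(0) = -14
f^(4)(0) = 88
f^(5)(0) = -694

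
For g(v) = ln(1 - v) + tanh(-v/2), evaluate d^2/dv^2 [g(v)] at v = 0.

-1

Expand each term separately and add.
From the series, [v^2] g = -1/2; multiply by 2! = 2 to get -1.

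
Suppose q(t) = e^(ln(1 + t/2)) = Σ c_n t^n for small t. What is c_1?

1/2

Compose series: expand the inner function first, then feed it into the outer expansion.
q(0) = 1
q′(0) = 1/2
Then c_k = q^(k)(0)/k! gives each Taylor coefficient.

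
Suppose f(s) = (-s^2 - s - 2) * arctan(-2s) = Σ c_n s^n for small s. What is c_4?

-8/3

Distribute the polynomial across the series and collect like powers.
f(0) = 0
f′(0) = 4
f′′(0) = 4
f′′′(0) = -20
f^(4)(0) = -64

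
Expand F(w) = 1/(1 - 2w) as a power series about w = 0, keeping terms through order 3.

Compute the successive derivatives at the expansion point and divide by k!.
F(0) = 1
F′(0) = 2
F′′(0) = 8
F′′′(0) = 48
Then c_k = F^(k)(0)/k! gives each Taylor coefficient.

8*w^3 + 4*w^2 + 2*w + 1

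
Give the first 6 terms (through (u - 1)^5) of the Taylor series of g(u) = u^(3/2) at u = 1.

Differentiate repeatedly and evaluate at the center.
[(u - 1)^0] = 1;  [(u - 1)^1] = 3/2;  [(u - 1)^2] = 3/8;  [(u - 1)^3] = -1/16;  [(u - 1)^4] = 3/128;  [(u - 1)^5] = -3/256.

-3*(u - 1)^5/256 + 3*(u - 1)^4/128 - (u - 1)^3/16 + 3*(u - 1)^2/8 + 3*(u - 1)/2 + 1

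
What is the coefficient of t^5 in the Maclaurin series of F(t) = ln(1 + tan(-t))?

-2/3

Let u equal the inner series; expand the outer function in u and truncate.
F(0) = 0
F′(0) = -1
F′′(0) = -1
F′′′(0) = -4
F^(4)(0) = -14
F^(5)(0) = -80
So c_5 = F^(5)(0)/5! = -2/3.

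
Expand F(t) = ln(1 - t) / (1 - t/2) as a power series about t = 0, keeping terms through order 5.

Multiply the two series term by term and collect like powers.
[t^0] = 0;  [t^1] = -1;  [t^2] = -1;  [t^3] = -5/6;  [t^4] = -2/3;  [t^5] = -8/15.

-8*t^5/15 - 2*t^4/3 - 5*t^3/6 - t^2 - t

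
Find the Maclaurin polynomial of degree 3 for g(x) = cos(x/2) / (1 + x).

-7*x^3/8 + 7*x^2/8 - x + 1

Multiply the two series term by term and collect like powers.
g(0) = 1
g′(0) = -1
g′′(0) = 7/4
g′′′(0) = -21/4
The Taylor polynomial is Σ g^(k)(0)/k! · x^k.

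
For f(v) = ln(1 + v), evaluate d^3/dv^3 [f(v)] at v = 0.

From the series, [v^3] f = 1/3; multiply by 3! = 6 to get 2.

2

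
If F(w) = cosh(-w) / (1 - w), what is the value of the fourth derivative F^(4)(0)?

37

Write out both Maclaurin series and multiply, keeping only the needed powers.
The coefficient of w^4 in the expansion is 37/24, so F^(4)(0) = 4! * (37/24) = 37.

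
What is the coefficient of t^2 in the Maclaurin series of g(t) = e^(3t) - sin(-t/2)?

Expand each term separately and add.
g(0) = 1
g′(0) = 7/2
g′′(0) = 9

9/2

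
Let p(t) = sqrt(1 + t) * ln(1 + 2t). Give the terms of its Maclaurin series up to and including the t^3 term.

17*t^3/12 - t^2 + 2*t

Write out both Maclaurin series and multiply, keeping only the needed powers.
[t^0] = 0;  [t^1] = 2;  [t^2] = -1;  [t^3] = 17/12.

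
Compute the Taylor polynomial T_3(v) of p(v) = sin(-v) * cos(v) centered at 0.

2*v^3/3 - v

Write out both Maclaurin series and multiply, keeping only the needed powers.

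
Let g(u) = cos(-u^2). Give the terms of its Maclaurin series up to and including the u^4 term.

1 - u^4/2

g(0) = 1
g′(0) = 0
g′′(0) = 0
g′′′(0) = 0
g^(4)(0) = -12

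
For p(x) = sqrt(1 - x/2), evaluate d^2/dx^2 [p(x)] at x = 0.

From the series, [x^2] p = -1/32; multiply by 2! = 2 to get -1/16.

-1/16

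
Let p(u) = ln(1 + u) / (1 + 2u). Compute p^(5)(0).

Multiply the two series term by term and collect like powers.
From the series, [u^5] p = 661/30; multiply by 5! = 120 to get 2644.

2644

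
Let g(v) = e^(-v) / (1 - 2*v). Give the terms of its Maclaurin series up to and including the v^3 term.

29*v^3/6 + 5*v^2/2 + v + 1

Use 1/(1 - r) = Σ r^k on the denominator, then take the Cauchy product.
g(0) = 1
g′(0) = 1
g′′(0) = 5
g′′′(0) = 29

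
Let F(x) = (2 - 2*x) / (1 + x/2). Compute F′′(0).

Shift and add copies of the series according to the polynomial's terms.
The coefficient of x^2 in the expansion is 3/2, so F′′(0) = 2! * (3/2) = 3.

3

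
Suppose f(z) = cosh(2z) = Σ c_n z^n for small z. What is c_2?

2

[z^0] = 1;  [z^1] = 0;  [z^2] = 2.
So c_2 = f′′(0)/2! = 2.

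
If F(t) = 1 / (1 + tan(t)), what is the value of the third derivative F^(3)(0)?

Write 1/(1+u) = 1 - u + u^2 - u^3 + ... and substitute the series for u.
The coefficient of t^3 in the expansion is -4/3, so F′′′(0) = 3! * (-4/3) = -8.

-8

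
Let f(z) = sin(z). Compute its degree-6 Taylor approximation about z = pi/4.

-sqrt(2)*(z - pi/4)^6/1440 + sqrt(2)*(z - pi/4)^5/240 + sqrt(2)*(z - pi/4)^4/48 - sqrt(2)*(z - pi/4)^3/12 - sqrt(2)*(z - pi/4)^2/4 + sqrt(2)*(z - pi/4)/2 + sqrt(2)/2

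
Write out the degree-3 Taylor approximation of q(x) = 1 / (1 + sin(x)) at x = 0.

Use the geometric series for the reciprocal, then substitute.
q(0) = 1
q′(0) = -1
q′′(0) = 2
q′′′(0) = -5
Dividing each by k! gives the coefficients c_0, ..., c_3.

-5*x^3/6 + x^2 - x + 1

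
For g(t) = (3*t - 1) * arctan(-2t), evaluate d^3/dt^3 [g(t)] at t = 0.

-16

Multiply each power in the prefactor through the base expansion.
The coefficient of t^3 in the expansion is -8/3, so g′′′(0) = 3! * (-8/3) = -16.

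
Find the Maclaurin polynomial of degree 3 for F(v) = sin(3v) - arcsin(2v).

-35*v^3/6 + v

Add the two expansions coefficient-wise.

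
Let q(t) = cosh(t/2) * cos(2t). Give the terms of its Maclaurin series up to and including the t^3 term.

Expand each factor separately, then convolve coefficients.

1 - 15*t^2/8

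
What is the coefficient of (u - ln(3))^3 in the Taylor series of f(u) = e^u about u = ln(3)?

1/2

Use the known series and substitute for the argument.
f(ln(3)) = 3
f′(ln(3)) = 3
f′′(ln(3)) = 3
f′′′(ln(3)) = 3
So c_3 = f′′′(ln(3))/3! = 1/2.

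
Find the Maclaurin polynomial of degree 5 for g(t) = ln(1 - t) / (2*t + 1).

Multiply the numerator's expansion by the denominator's geometric series.
[t^0] = 0;  [t^1] = -1;  [t^2] = 3/2;  [t^3] = -10/3;  [t^4] = 77/12;  [t^5] = -391/30.

-391*t^5/30 + 77*t^4/12 - 10*t^3/3 + 3*t^2/2 - t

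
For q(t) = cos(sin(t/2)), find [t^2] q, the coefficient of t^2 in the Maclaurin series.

-1/8

Plug the Maclaurin series of the inner function into that of the outer and collect terms.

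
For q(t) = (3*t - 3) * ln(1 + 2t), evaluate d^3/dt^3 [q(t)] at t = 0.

Multiply each power in the prefactor through the base expansion.
From the series, [t^3] q = -14; multiply by 3! = 6 to get -84.

-84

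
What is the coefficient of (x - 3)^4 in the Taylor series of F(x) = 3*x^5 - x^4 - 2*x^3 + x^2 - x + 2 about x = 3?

F(3) = 602
F′(3) = 1058
F′′(3) = 1478
F′′′(3) = 1536
F^(4)(3) = 1056
The Taylor polynomial is Σ F^(k)(3)/k! · (x - 3)^k.

44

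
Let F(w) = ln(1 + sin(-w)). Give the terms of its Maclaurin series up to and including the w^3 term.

-w^3/6 - w^2/2 - w

Substitute the inner expansion into the outer series and collect powers.
F(0) = 0
F′(0) = -1
F′′(0) = -1
F′′′(0) = -1
Then c_k = F^(k)(0)/k! gives each Taylor coefficient.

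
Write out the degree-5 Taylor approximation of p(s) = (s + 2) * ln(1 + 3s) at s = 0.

1539*s^5/20 - 63*s^4/2 + 27*s^3/2 - 6*s^2 + 6*s

Multiply each power in the prefactor through the base expansion.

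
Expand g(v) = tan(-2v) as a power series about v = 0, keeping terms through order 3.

-8*v^3/3 - 2*v

Apply the Taylor formula c_k = f^(k)(a)/k!.
g(0) = 0
g′(0) = -2
g′′(0) = 0
g′′′(0) = -16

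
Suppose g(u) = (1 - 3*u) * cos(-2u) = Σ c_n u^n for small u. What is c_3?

Multiply each power in the prefactor through the base expansion.
g(0) = 1
g′(0) = -3
g′′(0) = -4
g′′′(0) = 36
So c_3 = g′′′(0)/3! = 6.

6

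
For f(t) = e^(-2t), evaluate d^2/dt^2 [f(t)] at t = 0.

Compute the successive derivatives at the expansion point and divide by k!.
The coefficient of t^2 in the expansion is 2, so f′′(0) = 2! * (2) = 4.

4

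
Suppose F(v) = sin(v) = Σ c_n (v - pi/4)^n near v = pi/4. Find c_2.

-sqrt(2)/4

F(pi/4) = sqrt(2)/2
F′(pi/4) = sqrt(2)/2
F′′(pi/4) = -sqrt(2)/2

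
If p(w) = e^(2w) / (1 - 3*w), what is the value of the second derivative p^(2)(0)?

Multiply the numerator's expansion by the denominator's geometric series.
The coefficient of w^2 in the expansion is 17, so p′′(0) = 2! * (17) = 34.

34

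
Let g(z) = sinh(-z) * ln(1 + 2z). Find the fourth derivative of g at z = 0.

-72

Write out both Maclaurin series and multiply, keeping only the needed powers.
From the series, [z^4] g = -3; multiply by 4! = 24 to get -72.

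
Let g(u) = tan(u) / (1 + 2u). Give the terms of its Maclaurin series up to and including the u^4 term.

-26*u^4/3 + 13*u^3/3 - 2*u^2 + u

Expand each factor separately, then convolve coefficients.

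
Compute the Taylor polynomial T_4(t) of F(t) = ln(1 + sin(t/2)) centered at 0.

-t^4/192 + t^3/48 - t^2/8 + t/2

Let u equal the inner series; expand the outer function in u and truncate.
F(0) = 0
F′(0) = 1/2
F′′(0) = -1/4
F′′′(0) = 1/8
F^(4)(0) = -1/8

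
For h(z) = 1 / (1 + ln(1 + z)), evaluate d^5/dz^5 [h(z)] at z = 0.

Write 1/(1+u) = 1 - u + u^2 - u^3 + ... and substitute the series for u.
The coefficient of z^5 in the expansion is -347/60, so h^(5)(0) = 5! * (-347/60) = -694.

-694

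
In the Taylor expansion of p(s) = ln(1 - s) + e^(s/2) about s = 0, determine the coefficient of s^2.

Expand each term separately and add.
p(0) = 1
p′(0) = -1/2
p′′(0) = -3/4

-3/8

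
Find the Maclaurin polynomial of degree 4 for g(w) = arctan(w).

-w^3/3 + w

g(0) = 0
g′(0) = 1
g′′(0) = 0
g′′′(0) = -2
g^(4)(0) = 0
Dividing each by k! gives the coefficients c_0, ..., c_4.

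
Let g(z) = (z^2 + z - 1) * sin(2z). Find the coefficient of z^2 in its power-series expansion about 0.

2

Multiply each power in the prefactor through the base expansion.
So c_2 = g′′(0)/2! = 2.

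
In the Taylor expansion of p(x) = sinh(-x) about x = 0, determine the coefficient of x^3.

-1/6

p(0) = 0
p′(0) = -1
p′′(0) = 0
p′′′(0) = -1
So c_3 = p′′′(0)/3! = -1/6.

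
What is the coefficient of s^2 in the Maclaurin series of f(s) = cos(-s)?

-1/2

Apply the Taylor formula c_k = f^(k)(a)/k!.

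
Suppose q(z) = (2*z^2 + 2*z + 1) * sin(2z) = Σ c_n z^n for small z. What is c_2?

4

Multiply each power in the prefactor through the base expansion.
[z^0] = 0;  [z^1] = 2;  [z^2] = 4.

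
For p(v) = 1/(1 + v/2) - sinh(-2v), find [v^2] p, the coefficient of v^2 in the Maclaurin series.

1/4

Combine the two series term by term.
p(0) = 1
p′(0) = 3/2
p′′(0) = 1/2
So c_2 = p′′(0)/2! = 1/4.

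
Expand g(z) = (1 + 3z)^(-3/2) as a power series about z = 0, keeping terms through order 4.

25515*z^4/128 - 945*z^3/16 + 135*z^2/8 - 9*z/2 + 1

Apply the Taylor formula c_k = f^(k)(a)/k!.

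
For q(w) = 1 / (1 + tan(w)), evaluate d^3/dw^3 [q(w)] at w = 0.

Expand as Σ (-1)^k u^k with u equal to the inner function's series.
From the series, [w^3] q = -4/3; multiply by 3! = 6 to get -8.

-8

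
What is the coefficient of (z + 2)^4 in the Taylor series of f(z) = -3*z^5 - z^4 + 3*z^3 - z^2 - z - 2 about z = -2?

f(-2) = 52
f′(-2) = -169
f′′(-2) = 394
f′′′(-2) = -654
f^(4)(-2) = 696
Then c_k = f^(k)(-2)/k! gives each Taylor coefficient.

29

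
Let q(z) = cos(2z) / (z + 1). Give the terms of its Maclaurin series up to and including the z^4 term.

Expand 1/(denominator) as a geometric series and multiply by the numerator's series.
q(0) = 1
q′(0) = -1
q′′(0) = -2
q′′′(0) = 6
q^(4)(0) = -8
The Taylor polynomial is Σ q^(k)(0)/k! · z^k.

-z^4/3 + z^3 - z^2 - z + 1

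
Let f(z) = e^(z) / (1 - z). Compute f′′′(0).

Expand 1/(denominator) as a geometric series and multiply by the numerator's series.
The coefficient of z^3 in the expansion is 8/3, so f′′′(0) = 3! * (8/3) = 16.

16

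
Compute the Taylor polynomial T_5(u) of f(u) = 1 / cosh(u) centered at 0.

5*u^4/24 - u^2/2 + 1

Write the quotient as an unknown series and match coefficients against numerator = denominator · series.
f(0) = 1
f′(0) = 0
f′′(0) = -1
f′′′(0) = 0
f^(4)(0) = 5
f^(5)(0) = 0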